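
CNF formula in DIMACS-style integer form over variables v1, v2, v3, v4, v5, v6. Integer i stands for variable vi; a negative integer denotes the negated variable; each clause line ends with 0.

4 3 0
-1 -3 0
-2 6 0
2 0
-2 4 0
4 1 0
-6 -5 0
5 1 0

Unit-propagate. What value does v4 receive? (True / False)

(v2) is a unit clause: v2 = True.
In (v6 || !v2), !v2 is now false; v6 must hold, so v6 = True.
(!v2 || v4): since v2 = True, the clause reduces to (v4). v4 = True.

True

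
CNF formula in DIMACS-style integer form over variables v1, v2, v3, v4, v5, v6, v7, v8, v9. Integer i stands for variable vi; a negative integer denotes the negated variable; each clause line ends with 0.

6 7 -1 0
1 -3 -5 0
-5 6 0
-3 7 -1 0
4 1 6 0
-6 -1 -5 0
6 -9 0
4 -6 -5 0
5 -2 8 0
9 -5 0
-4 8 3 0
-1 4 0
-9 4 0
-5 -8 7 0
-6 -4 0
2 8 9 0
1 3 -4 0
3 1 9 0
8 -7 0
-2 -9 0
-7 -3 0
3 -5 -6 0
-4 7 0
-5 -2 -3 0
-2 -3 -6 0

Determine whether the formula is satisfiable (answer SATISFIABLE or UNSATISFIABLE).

SATISFIABLE

Branch on v1: take v1 = True.
  then v4 is forced to True.
  then v6 is forced to False.
  then v7 is forced to True.
  then v5 is forced to False.
  then v9 is forced to False.
  then v8 is forced to True.
  then v3 is forced to False.
v2 is now unconstrained; take v2 = False.
Every clause has at least one true literal under this assignment.
So v1=T, v2=F, v3=F, v4=T, v5=F, v6=F, v7=T, v8=T, v9=F is a satisfying assignment.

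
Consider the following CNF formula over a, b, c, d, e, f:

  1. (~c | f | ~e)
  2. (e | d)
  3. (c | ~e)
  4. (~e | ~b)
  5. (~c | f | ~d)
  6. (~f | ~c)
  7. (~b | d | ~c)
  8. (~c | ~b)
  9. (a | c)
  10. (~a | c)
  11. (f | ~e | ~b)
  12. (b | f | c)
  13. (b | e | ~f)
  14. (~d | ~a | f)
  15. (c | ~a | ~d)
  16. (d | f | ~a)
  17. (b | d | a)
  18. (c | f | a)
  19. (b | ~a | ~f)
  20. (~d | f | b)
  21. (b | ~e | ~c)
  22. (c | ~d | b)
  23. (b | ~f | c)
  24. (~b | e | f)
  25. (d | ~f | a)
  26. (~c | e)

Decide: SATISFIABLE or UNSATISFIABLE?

c = True:
  propagation gives f=False, e=False; an empty clause results — contradiction.
c = False:
  propagation gives e=False, d=True, a=True; an empty clause results — contradiction.
Every branch closes, so no satisfying assignment exists.

UNSATISFIABLE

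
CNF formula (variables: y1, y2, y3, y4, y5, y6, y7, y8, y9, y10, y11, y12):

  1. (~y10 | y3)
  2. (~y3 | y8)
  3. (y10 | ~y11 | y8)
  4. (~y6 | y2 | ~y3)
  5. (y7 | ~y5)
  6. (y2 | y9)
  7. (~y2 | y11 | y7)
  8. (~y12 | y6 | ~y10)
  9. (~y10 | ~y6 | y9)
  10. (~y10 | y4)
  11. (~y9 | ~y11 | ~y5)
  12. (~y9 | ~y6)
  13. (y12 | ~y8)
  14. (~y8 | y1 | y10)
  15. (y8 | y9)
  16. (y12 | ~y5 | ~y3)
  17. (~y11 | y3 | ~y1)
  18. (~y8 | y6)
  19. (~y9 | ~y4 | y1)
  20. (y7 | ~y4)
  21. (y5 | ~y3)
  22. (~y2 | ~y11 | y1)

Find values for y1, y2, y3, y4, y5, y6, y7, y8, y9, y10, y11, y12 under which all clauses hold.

y1=True, y2=True, y3=False, y4=True, y5=True, y6=True, y7=True, y8=True, y9=False, y10=False, y11=False, y12=True

y7 occurs only positively in the remaining clauses — set y7 = True.
Set y1 = True and propagate.
Set y2 = True and propagate.
Try y3 = False.
  then y10 is forced to False.
  then y11 is forced to False.
For the remaining variables, y4 = True, y5 = True, y6 = True, y8 = True, y9 = False, y12 = True works.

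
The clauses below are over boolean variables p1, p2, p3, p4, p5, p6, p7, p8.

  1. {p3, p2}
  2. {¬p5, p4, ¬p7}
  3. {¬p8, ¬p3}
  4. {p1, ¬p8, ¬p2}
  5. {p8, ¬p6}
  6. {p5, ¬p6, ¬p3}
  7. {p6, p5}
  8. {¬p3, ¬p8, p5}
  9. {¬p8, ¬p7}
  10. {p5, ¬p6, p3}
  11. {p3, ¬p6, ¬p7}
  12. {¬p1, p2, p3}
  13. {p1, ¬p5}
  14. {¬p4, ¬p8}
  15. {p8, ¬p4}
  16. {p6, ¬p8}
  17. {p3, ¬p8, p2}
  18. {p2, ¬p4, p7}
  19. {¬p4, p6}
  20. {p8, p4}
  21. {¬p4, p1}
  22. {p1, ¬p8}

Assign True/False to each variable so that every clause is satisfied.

p1=True, p2=True, p3=False, p4=False, p5=True, p6=True, p7=False, p8=True

Branch on p1: take p1 = True.
Branch on p2: take p2 = True.
Try p3 = False.
For the remaining variables, p4 = False, p5 = True, p6 = True, p7 = False, p8 = True works.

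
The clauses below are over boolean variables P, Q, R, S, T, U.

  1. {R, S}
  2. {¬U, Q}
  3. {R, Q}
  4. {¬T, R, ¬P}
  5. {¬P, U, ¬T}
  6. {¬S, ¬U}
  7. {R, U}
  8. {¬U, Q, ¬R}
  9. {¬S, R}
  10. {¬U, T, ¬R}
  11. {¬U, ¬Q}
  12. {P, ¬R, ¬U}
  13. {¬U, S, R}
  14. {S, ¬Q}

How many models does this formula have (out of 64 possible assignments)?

9

Case analysis on R and U:
  R=1, U=1: a clause becomes empty — 0.
  R=1, U=0: 9 of the 16 assignments to (P,Q,S,T) work.
  R=0, U=1: a clause becomes empty — 0.
  R=0, U=0: a clause becomes empty — 0.
Total: 0 + 9 + 0 + 0 = 9.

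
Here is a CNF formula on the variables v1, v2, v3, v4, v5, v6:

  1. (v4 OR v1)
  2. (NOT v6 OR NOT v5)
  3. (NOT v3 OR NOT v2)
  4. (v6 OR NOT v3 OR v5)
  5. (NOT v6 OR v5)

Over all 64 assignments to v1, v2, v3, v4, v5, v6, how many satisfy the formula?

15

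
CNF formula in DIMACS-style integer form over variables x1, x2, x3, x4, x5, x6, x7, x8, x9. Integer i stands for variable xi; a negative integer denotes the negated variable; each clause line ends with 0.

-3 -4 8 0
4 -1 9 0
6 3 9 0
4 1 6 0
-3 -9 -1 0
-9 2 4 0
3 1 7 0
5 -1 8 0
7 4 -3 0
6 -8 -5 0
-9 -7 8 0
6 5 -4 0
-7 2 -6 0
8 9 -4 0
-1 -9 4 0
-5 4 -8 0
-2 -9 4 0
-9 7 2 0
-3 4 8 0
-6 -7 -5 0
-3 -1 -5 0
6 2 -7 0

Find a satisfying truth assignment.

Branch on x1: take x1 = True.
Try x2 = False.
Try x3 = False.
The remaining clauses are satisfied by x4 = True, x5 = False, x6 = True, x7 = False, x8 = True, x9 = False.

x1 = T  x2 = F  x3 = F  x4 = T  x5 = F  x6 = T  x7 = F  x8 = T  x9 = F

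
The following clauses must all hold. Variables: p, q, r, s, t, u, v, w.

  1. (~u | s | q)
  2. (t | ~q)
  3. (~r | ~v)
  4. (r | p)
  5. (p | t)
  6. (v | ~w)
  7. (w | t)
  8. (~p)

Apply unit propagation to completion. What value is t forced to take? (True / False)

True

(~p) is a unit clause: p = False.
(r | p) with p = False leaves only r, so r = True.
(~r | ~v): since r = True, the clause reduces to (~v). v = False.
In (p | t), p is now false; t must hold, so t = True.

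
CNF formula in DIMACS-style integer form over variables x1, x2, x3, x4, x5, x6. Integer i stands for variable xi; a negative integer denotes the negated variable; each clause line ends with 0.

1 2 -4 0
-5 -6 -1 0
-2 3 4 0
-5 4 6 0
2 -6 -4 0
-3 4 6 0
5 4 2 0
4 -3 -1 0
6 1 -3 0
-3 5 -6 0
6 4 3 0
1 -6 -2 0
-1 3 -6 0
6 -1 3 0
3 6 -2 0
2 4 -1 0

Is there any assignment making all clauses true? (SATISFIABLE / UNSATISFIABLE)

SATISFIABLE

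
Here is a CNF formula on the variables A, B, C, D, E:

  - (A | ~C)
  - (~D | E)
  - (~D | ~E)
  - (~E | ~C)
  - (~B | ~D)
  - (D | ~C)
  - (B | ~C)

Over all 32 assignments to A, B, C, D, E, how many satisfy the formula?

8

Split on C, then D.
  C=T, D=T: a clause becomes empty — 0.
  C=T, D=F: a clause becomes empty — 0.
  C=F, D=T: a clause becomes empty — 0.
  C=F, D=F: A, B, E free → 2^3 = 8.
Total: 0 + 0 + 0 + 8 = 8.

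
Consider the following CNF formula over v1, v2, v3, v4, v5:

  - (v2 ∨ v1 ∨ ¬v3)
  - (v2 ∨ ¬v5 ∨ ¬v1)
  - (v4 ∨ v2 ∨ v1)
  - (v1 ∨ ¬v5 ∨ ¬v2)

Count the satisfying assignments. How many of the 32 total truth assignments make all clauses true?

Split on v1, then v2.
  v1=1, v2=1: v3, v4, v5 free → 2^3 = 8.
  v1=1, v2=0: remaining (v3,v4,v5) ∈ {(0,0,0); (0,1,0); (1,0,0); (1,1,0)} — 4.
  v1=0, v2=1: remaining (v3,v4,v5) ∈ {(0,0,0); (0,1,0); (1,0,0); (1,1,0)} — 4.
  v1=0, v2=0: remaining (v3,v4,v5) ∈ {(0,1,0); (0,1,1)} — 2.
Total: 8 + 4 + 4 + 2 = 18.

18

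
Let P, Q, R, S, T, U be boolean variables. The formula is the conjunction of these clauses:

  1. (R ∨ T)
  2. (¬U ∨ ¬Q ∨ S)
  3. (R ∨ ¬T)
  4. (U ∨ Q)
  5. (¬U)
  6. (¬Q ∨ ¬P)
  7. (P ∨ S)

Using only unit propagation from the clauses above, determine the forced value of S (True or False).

True

Unit clause (¬U) sets U = False.
(Q ∨ U) with U = False leaves only Q, so Q = True.
From (¬P ∨ ¬Q) and Q = True: P = False.
From (P ∨ S) and P = False: S = True.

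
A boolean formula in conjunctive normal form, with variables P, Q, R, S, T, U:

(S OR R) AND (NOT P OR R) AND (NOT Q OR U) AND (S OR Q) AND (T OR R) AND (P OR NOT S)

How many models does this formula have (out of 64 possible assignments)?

10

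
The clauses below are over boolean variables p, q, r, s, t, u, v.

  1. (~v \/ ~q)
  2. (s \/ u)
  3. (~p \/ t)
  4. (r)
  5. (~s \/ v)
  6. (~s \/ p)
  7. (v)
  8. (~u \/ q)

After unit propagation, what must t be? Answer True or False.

True

Unit clause (r) sets r = True.
Unit clause (v) sets v = True.
In (~v \/ ~q), ~v is now false; ~q must hold, so q = False.
(q \/ ~u) with q = False leaves only ~u, so u = False.
(u \/ s): since u = False, the clause reduces to (s). s = True.
In (~s \/ p), ~s is now false; p must hold, so p = True.
From (~p \/ t) and p = True: t = True.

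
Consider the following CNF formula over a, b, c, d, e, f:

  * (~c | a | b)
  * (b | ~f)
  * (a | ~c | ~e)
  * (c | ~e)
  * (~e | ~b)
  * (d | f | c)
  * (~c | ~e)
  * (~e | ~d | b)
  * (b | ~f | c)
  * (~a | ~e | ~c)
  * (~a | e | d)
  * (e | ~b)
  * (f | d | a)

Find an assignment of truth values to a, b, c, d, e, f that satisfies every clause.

a = False  b = False  c = False  d = True  e = False  f = False

Branch on a: take a = False.
For the remaining variables, b = False, c = False, d = True, e = False, f = False works.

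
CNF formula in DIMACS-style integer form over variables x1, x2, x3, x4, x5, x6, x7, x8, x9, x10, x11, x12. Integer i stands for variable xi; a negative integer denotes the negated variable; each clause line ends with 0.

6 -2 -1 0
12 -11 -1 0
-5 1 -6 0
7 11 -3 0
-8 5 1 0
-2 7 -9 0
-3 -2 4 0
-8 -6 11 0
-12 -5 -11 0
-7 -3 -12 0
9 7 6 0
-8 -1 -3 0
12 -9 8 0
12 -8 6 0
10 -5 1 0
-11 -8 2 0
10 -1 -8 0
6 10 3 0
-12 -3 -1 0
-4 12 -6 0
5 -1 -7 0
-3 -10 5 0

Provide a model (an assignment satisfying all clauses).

x1=F, x2=F, x3=F, x4=F, x5=F, x6=T, x7=F, x8=F, x9=F, x10=T, x11=F, x12=F

Branch on x1: take x1 = False.
For the remaining variables, x2 = False, x3 = False, x4 = False, x5 = False, x6 = True, x7 = False, x8 = False, x9 = False, x10 = True, x11 = False, x12 = False works.
Every clause has at least one true literal under this assignment.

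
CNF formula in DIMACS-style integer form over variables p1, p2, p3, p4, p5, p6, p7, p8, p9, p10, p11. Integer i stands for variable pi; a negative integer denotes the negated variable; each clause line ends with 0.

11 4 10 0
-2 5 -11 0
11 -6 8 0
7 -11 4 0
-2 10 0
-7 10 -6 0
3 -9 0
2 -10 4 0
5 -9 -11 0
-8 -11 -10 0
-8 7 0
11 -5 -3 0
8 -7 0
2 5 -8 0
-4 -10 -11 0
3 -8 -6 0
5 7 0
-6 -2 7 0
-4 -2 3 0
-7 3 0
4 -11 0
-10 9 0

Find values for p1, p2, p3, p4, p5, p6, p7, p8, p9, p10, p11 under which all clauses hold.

p6 occurs only negated in the remaining clauses — set p6 = False.
Branch on p2: take p2 = False.
Try p3 = True.
The remaining clauses are satisfied by p1 = False, p4 = True, p5 = True, p7 = True, p8 = True, p9 = False, p10 = False, p11 = True.

p1=0, p2=0, p3=1, p4=1, p5=1, p6=0, p7=1, p8=1, p9=0, p10=0, p11=1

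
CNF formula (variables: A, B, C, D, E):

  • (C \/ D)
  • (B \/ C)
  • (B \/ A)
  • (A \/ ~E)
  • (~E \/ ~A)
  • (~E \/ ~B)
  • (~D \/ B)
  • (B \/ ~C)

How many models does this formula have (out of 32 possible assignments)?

6

The models are:
  A=F B=T C=F D=T E=F
  A=F B=T C=T D=F E=F
  A=F B=T C=T D=T E=F
  A=T B=T C=F D=T E=F
  A=T B=T C=T D=F E=F
  A=T B=T C=T D=T E=F
That's 6 in total.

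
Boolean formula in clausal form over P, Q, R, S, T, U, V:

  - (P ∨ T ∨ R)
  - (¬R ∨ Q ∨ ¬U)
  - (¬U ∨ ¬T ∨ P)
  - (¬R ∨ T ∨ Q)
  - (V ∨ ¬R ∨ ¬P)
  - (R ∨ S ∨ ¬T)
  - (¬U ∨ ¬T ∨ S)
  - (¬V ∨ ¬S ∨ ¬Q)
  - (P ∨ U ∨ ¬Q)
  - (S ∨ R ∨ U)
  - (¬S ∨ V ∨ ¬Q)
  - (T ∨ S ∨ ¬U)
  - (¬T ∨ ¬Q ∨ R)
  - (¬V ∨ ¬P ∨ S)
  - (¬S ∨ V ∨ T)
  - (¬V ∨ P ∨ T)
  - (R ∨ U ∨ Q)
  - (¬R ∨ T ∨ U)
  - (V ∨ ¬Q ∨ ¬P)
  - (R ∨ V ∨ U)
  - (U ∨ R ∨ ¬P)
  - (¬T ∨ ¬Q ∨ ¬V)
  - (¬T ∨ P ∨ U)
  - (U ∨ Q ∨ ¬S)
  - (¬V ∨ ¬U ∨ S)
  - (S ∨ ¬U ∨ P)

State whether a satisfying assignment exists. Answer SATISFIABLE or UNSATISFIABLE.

Set P = True and propagate.
Try Q = False.
Try R = False.
  then U is forced to True.
For the remaining variables, S = True, T = False, V = True works.
So P=True, Q=False, R=False, S=True, T=False, U=True, V=True is a satisfying assignment.

SATISFIABLE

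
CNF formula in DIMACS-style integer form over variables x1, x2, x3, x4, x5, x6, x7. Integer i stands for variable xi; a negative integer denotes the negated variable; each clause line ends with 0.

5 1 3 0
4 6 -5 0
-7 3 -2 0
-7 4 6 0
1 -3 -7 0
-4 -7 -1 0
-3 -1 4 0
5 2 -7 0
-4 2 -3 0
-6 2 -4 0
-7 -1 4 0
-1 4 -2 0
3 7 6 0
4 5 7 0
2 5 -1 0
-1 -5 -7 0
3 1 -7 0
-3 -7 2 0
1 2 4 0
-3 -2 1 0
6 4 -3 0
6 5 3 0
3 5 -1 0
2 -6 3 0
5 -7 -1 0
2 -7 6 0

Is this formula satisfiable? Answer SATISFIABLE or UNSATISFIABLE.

Branch on x1: take x1 = True.
Branch on x2: take x2 = True.
  then x4 is forced to True.
  then x7 is forced to False.
For the remaining variables, x3 = True, x5 = False, x6 = True works.
So x1=T, x2=T, x3=T, x4=T, x5=F, x6=T, x7=F is a satisfying assignment.

SATISFIABLE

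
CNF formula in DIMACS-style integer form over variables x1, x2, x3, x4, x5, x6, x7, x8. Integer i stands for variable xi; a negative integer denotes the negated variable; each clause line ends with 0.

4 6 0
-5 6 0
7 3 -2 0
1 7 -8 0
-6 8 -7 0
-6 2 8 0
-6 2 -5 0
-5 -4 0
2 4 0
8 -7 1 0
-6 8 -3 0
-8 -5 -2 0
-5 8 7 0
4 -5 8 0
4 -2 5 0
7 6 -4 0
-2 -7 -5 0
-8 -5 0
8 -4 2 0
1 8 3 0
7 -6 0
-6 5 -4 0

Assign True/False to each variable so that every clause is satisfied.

x1=0, x2=1, x3=1, x4=1, x5=0, x6=0, x7=1, x8=1

Check each clause:
  1. {x6, x4} — x4 is true.
  2. {¬x5, x6} — ¬x5 is true.
  3. {¬x2, x7, x3} — x3 is true.
  4. {x7, ¬x8, x1} — x7 is true.
  5. {¬x6, ¬x7, x8} — x8 is true.
  6. {x2, x8, ¬x6} — x8 is true.
  7. {¬x6, ¬x5, x2} — x2 is true.
  8. {¬x4, ¬x5} — ¬x5 is true.
  9. {x2, x4} — x2 is true.
  10. {¬x7, x8, x1} — x8 is true.
  11. {x8, ¬x6, ¬x3} — x8 is true.
  12. {¬x2, ¬x5, ¬x8} — ¬x5 is true.
  13. {x8, ¬x5, x7} — x8 is true.
  14. {x4, ¬x5, x8} — x8 is true.
  15. {x4, ¬x2, x5} — x4 is true.
  16. {¬x4, x6, x7} — x7 is true.
  17. {¬x2, ¬x7, ¬x5} — ¬x5 is true.
  18. {¬x8, ¬x5} — ¬x5 is true.
  19. {x2, x8, ¬x4} — x8 is true.
  20. {x8, x3, x1} — x8 is true.
  21. {¬x6, x7} — ¬x6 is true.
  22. {¬x4, x5, ¬x6} — ¬x6 is true.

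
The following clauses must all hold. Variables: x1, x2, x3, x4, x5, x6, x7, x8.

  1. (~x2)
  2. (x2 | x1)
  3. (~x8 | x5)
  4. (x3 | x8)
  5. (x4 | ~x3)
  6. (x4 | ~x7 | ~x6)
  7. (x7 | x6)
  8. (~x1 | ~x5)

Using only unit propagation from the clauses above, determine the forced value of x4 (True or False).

(~x2) is a unit clause: x2 = False.
(x2 | x1) with x2 = False leaves only x1, so x1 = True.
In (~x5 | ~x1), ~x1 is now false; ~x5 must hold, so x5 = False.
From (~x8 | x5) and x5 = False: x8 = False.
(x3 | x8): since x8 = False, the clause reduces to (x3). x3 = True.
(x4 | ~x3) with x3 = True leaves only x4, so x4 = True.

True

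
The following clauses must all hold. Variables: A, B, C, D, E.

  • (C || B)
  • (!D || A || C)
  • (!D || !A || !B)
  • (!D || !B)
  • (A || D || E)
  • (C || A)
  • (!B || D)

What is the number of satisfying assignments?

7

Case analysis on D and A:
  D=1, A=1: remaining (B,C,E) ∈ {(0,1,0); (0,1,1)} — 2.
  D=1, A=0: remaining (B,C,E) ∈ {(0,1,0); (0,1,1)} — 2.
  D=0, A=1: remaining (B,C,E) ∈ {(0,1,0); (0,1,1)} — 2.
  D=0, A=0: remaining (B,C,E) ∈ {(0,1,1)} — 1.
Total: 2 + 2 + 2 + 1 = 7.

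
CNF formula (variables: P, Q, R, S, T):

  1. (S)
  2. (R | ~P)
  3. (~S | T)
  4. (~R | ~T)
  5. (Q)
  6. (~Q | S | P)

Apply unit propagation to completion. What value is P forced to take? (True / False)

False

(S) is a unit clause: S = True.
(~S | T): since S = True, the clause reduces to (T). T = True.
From (~T | ~R) and T = True: R = False.
(R | ~P): since R = False, the clause reduces to (~P). P = False.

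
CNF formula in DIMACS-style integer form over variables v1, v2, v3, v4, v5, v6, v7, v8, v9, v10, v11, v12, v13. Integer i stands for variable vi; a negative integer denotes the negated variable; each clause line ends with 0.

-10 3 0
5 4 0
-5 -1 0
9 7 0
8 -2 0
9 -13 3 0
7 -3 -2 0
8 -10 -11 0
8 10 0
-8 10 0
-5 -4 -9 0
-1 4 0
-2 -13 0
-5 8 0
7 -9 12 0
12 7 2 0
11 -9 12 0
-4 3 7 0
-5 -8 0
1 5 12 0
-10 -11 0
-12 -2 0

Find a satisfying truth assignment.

v1=True, v2=False, v3=True, v4=True, v5=False, v6=True, v7=True, v8=False, v9=False, v10=True, v11=False, v12=False, v13=False

v7 occurs only positively in the remaining clauses — set v7 = True.
Pure literal: v13 appears only negated; assign v13 = False.
Branch on v1: take v1 = True.
  then v5 is forced to False.
  then v4 is forced to True.
Set v2 = False and propagate.
For the remaining variables, v3 = True, v6 = True, v8 = False, v9 = False, v10 = True, v11 = False, v12 = False works.
Check each clause:
  1. (v3 || !v10) — v3 is true.
  2. (v4 || v5) — v4 is true.
  3. (!v1 || !v5) — !v5 is true.
  4. (v7 || v9) — v7 is true.
  5. (v8 || !v2) — !v2 is true.
  6. (v3 || !v13 || v9) — v3 is true.
  7. (!v3 || v7 || !v2) — !v2 is true.
  8. (v8 || !v10 || !v11) — !v11 is true.
  9. (v8 || v10) — v10 is true.
  10. (!v8 || v10) — !v8 is true.
  11. (!v9 || !v4 || !v5) — !v5 is true.
  12. (v4 || !v1) — v4 is true.
  13. (!v2 || !v13) — !v13 is true.
  14. (v8 || !v5) — !v5 is true.
  15. (v7 || v12 || !v9) — v7 is true.
  16. (v2 || v12 || v7) — v7 is true.
  17. (!v9 || v11 || v12) — !v9 is true.
  18. (v3 || !v4 || v7) — v3 is true.
  19. (!v5 || !v8) — !v8 is true.
  20. (v12 || v5 || v1) — v1 is true.
  21. (!v10 || !v11) — !v11 is true.
  22. (!v2 || !v12) — !v12 is true.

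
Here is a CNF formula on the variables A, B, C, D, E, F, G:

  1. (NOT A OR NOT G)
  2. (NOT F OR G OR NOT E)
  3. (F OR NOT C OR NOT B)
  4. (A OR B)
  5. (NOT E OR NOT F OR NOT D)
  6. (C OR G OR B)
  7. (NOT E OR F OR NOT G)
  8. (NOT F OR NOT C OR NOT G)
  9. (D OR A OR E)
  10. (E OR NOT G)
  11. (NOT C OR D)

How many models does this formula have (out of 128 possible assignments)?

16

Split on G, then E.
  G=1, E=1: remaining (A,B,C,D,F) ∈ {(0,1,0,0,1)} — 1.
  G=1, E=0: a clause becomes empty — 0.
  G=0, E=1: 5 of the 32 assignments to (A,B,C,D,F) work.
  G=0, E=0: 10 of the 32 assignments to (A,B,C,D,F) work.
Total: 1 + 0 + 5 + 10 = 16.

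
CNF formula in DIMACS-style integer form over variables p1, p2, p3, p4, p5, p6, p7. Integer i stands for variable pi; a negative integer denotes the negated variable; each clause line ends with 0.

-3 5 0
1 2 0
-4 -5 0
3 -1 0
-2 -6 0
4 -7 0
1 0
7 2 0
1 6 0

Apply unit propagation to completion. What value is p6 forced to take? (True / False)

False

(p1) stands alone — p1 = True.
(~p1 \/ p3) with p1 = True leaves only p3, so p3 = True.
(p5 \/ ~p3) with p3 = True leaves only p5, so p5 = True.
(~p5 \/ ~p4): since p5 = True, the clause reduces to (~p4). p4 = False.
From (p4 \/ ~p7) and p4 = False: p7 = False.
(p2 \/ p7): since p7 = False, the clause reduces to (p2). p2 = True.
(~p2 \/ ~p6) with p2 = True leaves only ~p6, so p6 = False.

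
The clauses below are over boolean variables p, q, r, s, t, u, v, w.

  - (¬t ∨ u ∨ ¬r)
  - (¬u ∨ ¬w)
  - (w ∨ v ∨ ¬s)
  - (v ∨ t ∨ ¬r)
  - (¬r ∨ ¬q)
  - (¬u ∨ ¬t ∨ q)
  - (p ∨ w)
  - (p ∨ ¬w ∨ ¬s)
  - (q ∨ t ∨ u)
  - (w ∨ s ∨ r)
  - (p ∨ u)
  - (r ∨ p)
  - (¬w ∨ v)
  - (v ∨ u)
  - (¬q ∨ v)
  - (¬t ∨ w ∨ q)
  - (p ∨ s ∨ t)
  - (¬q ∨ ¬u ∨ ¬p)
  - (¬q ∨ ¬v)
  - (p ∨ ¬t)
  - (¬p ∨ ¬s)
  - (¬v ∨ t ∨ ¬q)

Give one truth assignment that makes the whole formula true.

p=True, q=False, r=True, s=False, t=False, u=True, v=True, w=False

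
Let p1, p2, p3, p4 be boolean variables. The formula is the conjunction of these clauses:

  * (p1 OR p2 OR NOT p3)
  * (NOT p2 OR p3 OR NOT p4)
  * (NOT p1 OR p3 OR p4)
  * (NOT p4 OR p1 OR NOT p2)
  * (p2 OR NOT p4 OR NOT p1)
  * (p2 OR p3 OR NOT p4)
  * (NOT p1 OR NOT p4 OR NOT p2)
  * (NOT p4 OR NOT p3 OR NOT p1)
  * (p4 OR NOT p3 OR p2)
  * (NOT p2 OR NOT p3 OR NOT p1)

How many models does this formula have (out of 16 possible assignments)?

3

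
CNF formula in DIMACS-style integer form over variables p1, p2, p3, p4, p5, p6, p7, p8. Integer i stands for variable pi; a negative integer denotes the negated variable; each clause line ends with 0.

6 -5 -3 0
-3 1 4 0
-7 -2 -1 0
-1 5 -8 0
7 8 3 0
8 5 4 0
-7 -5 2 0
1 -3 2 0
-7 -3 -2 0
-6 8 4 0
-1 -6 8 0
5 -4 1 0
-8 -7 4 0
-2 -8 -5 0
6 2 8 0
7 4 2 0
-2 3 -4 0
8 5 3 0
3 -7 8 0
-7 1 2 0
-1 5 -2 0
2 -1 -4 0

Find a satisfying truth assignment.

p1 = False, p2 = False, p3 = False, p4 = True, p5 = True, p6 = False, p7 = False, p8 = True

Check each clause:
  1. (¬p3 ∨ ¬p5 ∨ p6) — ¬p3 is true.
  2. (p4 ∨ ¬p3 ∨ p1) — p4 is true.
  3. (¬p7 ∨ ¬p2 ∨ ¬p1) — ¬p7 is true.
  4. (¬p1 ∨ p5 ∨ ¬p8) — p5 is true.
  5. (p3 ∨ p7 ∨ p8) — p8 is true.
  6. (p8 ∨ p5 ∨ p4) — p8 is true.
  7. (¬p7 ∨ ¬p5 ∨ p2) — ¬p7 is true.
  8. (¬p3 ∨ p2 ∨ p1) — ¬p3 is true.
  9. (¬p2 ∨ ¬p7 ∨ ¬p3) — ¬p7 is true.
  10. (p4 ∨ ¬p6 ∨ p8) — p8 is true.
  11. (¬p6 ∨ p8 ∨ ¬p1) — p8 is true.
  12. (p1 ∨ ¬p4 ∨ p5) — p5 is true.
  13. (¬p8 ∨ ¬p7 ∨ p4) — ¬p7 is true.
  14. (¬p5 ∨ ¬p2 ∨ ¬p8) — ¬p2 is true.
  15. (p6 ∨ p8 ∨ p2) — p8 is true.
  16. (p4 ∨ p2 ∨ p7) — p4 is true.
  17. (¬p4 ∨ ¬p2 ∨ p3) — ¬p2 is true.
  18. (p8 ∨ p5 ∨ p3) — p8 is true.
  19. (¬p7 ∨ p8 ∨ p3) — p8 is true.
  20. (p1 ∨ p2 ∨ ¬p7) — ¬p7 is true.
  21. (p5 ∨ ¬p1 ∨ ¬p2) — p5 is true.
  22. (¬p1 ∨ ¬p4 ∨ p2) — ¬p1 is true.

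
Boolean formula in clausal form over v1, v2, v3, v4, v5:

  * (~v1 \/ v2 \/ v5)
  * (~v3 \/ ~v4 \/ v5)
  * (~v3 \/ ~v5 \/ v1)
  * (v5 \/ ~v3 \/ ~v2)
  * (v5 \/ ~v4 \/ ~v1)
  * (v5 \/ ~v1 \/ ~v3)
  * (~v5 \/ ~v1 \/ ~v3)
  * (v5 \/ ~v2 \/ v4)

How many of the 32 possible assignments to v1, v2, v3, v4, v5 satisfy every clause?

Split on v5, then v1.
  v5=1, v1=1: remaining (v2,v3,v4) ∈ {(0,0,0); (0,0,1); (1,0,0); (1,0,1)} — 4.
  v5=1, v1=0: remaining (v2,v3,v4) ∈ {(0,0,0); (0,0,1); (1,0,0); (1,0,1)} — 4.
  v5=0, v1=1: a clause becomes empty — 0.
  v5=0, v1=0: remaining (v2,v3,v4) ∈ {(0,0,0); (0,0,1); (0,1,0); (1,0,1)} — 4.
Total: 4 + 4 + 0 + 4 = 12.

12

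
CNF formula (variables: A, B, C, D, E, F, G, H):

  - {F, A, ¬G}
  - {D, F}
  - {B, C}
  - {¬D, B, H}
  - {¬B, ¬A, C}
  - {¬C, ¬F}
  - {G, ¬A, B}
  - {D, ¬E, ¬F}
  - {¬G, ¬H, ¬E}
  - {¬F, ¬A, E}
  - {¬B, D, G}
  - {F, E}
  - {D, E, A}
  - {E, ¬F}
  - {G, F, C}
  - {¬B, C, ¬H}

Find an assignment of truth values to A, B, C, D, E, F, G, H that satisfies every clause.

A=F, B=F, C=T, D=T, E=T, F=F, G=F, H=T

Check each clause:
  1. {¬G, A, F} — ¬G is true.
  2. {F, D} — D is true.
  3. {C, B} — C is true.
  4. {B, ¬D, H} — H is true.
  5. {¬A, C, ¬B} — C is true.
  6. {¬C, ¬F} — ¬F is true.
  7. {B, ¬A, G} — ¬A is true.
  8. {¬E, ¬F, D} — ¬F is true.
  9. {¬H, ¬E, ¬G} — ¬G is true.
  10. {¬F, ¬A, E} — ¬F is true.
  11. {¬B, D, G} — D is true.
  12. {E, F} — E is true.
  13. {D, E, A} — D is true.
  14. {E, ¬F} — ¬F is true.
  15. {G, C, F} — C is true.
  16. {¬B, ¬H, C} — C is true.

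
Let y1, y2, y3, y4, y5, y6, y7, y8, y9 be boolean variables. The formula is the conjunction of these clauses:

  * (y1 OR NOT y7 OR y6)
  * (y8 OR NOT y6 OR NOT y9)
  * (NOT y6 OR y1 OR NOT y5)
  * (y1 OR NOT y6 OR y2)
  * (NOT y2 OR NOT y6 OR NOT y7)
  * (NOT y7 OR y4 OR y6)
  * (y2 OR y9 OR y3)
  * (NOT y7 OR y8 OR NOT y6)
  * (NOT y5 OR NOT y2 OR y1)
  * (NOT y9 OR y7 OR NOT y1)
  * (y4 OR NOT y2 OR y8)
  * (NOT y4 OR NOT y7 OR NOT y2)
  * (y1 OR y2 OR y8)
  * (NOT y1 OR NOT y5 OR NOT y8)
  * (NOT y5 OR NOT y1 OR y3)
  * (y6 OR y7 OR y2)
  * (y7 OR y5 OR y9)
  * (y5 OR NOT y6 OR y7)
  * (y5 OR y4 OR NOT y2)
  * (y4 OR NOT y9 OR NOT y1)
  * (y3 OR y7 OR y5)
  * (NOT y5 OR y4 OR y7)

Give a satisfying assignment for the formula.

y1 = T, y2 = F, y3 = T, y4 = T, y5 = F, y6 = T, y7 = T, y8 = T, y9 = F

Pure literal: y3 appears only positively; assign y3 = True.
Branch on y1: take y1 = True.
For the remaining variables, y2 = False, y4 = True, y5 = False, y6 = True, y7 = True, y8 = True, y9 = False works.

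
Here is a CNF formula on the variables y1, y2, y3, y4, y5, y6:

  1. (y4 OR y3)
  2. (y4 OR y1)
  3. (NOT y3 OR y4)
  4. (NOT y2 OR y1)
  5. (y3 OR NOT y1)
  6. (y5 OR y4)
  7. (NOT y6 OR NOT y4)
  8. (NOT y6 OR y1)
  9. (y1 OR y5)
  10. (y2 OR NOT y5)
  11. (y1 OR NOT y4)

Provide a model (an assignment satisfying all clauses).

y1=T, y2=T, y3=T, y4=T, y5=F, y6=F

Pure literal: y6 appears only negated; assign y6 = False.
Set y1 = True and propagate.
  then y3 is forced to True.
  then y4 is forced to True.
Set y2 = True and propagate.
y5 is now unconstrained; take y5 = False.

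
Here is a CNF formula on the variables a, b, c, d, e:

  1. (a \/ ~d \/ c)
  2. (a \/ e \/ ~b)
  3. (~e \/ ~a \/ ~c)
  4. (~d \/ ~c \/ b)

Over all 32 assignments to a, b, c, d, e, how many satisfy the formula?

Case analysis on a and c:
  a=T, c=T: remaining (b,d,e) ∈ {(F,F,F); (T,F,F); (T,T,F)} — 3.
  a=T, c=F: b, d, e free → 2^3 = 8.
  a=F, c=T: remaining (b,d,e) ∈ {(F,F,F); (F,F,T); (T,F,T); (T,T,T)} — 4.
  a=F, c=F: remaining (b,d,e) ∈ {(F,F,F); (F,F,T); (T,F,T)} — 3.
Total: 3 + 8 + 4 + 3 = 18.

18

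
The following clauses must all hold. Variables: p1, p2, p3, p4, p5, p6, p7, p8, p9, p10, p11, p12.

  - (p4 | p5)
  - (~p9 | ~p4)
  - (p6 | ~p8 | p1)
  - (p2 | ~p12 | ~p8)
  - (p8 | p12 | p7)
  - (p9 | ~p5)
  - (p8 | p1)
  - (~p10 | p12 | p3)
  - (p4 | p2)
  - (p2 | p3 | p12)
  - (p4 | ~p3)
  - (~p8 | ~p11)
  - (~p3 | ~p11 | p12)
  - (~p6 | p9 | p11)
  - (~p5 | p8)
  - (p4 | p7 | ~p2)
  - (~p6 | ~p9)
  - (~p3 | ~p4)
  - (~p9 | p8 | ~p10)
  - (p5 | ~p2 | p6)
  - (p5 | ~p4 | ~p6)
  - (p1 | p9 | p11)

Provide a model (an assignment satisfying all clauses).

p1 = 1, p2 = 0, p3 = 0, p4 = 1, p5 = 0, p6 = 0, p7 = 0, p8 = 0, p9 = 0, p10 = 1, p11 = 1, p12 = 1

Pure literal: p1 appears only positively; assign p1 = True.
Branch on p2: take p2 = False.
  then p4 is forced to True.
  then p9 is forced to False.
  then p5 is forced to False.
  then p3 is forced to False.
  then p12 is forced to True.
  then p8 is forced to False.
  then p6 is forced to False.
p7, p10, p11 are now unconstrained; take p7 = False, p10 = True, p11 = True.
Every clause has at least one true literal under this assignment.
Check each clause:
  1. (p5 | p4) — p4 is true.
  2. (~p9 | ~p4) — ~p9 is true.
  3. (~p8 | p6 | p1) — ~p8 is true.
  4. (p2 | ~p8 | ~p12) — ~p8 is true.
  5. (p7 | p12 | p8) — p12 is true.
  6. (~p5 | p9) — ~p5 is true.
  7. (p8 | p1) — p1 is true.
  8. (~p10 | p3 | p12) — p12 is true.
  9. (p2 | p4) — p4 is true.
  10. (p2 | p12 | p3) — p12 is true.
  11. (p4 | ~p3) — p4 is true.
  12. (~p8 | ~p11) — ~p8 is true.
  13. (p12 | ~p3 | ~p11) — ~p3 is true.
  14. (p11 | ~p6 | p9) — ~p6 is true.
  15. (p8 | ~p5) — ~p5 is true.
  16. (p7 | ~p2 | p4) — p4 is true.
  17. (~p9 | ~p6) — ~p6 is true.
  18. (~p4 | ~p3) — ~p3 is true.
  19. (~p10 | p8 | ~p9) — ~p9 is true.
  20. (~p2 | p6 | p5) — ~p2 is true.
  21. (p5 | ~p6 | ~p4) — ~p6 is true.
  22. (p11 | p1 | p9) — p11 is true.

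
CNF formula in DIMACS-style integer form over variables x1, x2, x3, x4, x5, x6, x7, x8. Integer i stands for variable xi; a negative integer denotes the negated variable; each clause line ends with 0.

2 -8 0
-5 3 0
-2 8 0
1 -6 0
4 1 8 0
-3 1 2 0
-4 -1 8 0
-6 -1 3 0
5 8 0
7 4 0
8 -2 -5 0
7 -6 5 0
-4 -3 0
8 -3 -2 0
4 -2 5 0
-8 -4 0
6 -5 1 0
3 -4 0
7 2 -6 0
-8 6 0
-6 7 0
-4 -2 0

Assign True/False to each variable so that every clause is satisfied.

x1 = 1, x2 = 0, x3 = 1, x4 = 0, x5 = 1, x6 = 0, x7 = 1, x8 = 0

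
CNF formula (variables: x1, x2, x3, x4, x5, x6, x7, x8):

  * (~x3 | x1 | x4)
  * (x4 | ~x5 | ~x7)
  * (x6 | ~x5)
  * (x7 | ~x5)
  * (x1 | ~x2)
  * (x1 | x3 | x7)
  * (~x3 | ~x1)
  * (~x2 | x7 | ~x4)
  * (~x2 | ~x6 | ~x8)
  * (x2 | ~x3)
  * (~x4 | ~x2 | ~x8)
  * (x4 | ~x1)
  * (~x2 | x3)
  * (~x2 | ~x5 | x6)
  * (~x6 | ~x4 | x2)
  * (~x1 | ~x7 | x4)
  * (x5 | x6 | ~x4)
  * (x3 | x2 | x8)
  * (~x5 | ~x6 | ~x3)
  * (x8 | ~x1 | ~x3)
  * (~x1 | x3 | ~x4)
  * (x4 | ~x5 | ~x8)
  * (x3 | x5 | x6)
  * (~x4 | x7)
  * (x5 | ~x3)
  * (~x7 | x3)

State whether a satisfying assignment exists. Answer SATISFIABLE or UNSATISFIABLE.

UNSATISFIABLE

x3 = True:
  propagation gives x1=False, x4=True, x2=False; an empty clause results — contradiction.
x3 = False:
  propagation gives x2=False, x8=True, x7=False, x5=False; an empty clause results — contradiction.
Every branch closes, so no satisfying assignment exists.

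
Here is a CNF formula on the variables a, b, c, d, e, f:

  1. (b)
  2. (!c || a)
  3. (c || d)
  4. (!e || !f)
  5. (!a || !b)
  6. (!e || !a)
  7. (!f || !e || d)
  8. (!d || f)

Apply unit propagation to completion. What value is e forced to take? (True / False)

False

Unit clause (b) sets b = True.
In (!b || !a), !b is now false; !a must hold, so a = False.
(!c || a): since a = False, the clause reduces to (!c). c = False.
(d || c) with c = False leaves only d, so d = True.
(!d || f): since d = True, the clause reduces to (f). f = True.
(!f || !e): since f = True, the clause reduces to (!e). e = False.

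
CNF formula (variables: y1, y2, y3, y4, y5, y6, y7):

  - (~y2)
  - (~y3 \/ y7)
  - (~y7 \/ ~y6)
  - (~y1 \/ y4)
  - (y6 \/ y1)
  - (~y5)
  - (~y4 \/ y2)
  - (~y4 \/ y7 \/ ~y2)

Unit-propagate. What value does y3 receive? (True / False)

False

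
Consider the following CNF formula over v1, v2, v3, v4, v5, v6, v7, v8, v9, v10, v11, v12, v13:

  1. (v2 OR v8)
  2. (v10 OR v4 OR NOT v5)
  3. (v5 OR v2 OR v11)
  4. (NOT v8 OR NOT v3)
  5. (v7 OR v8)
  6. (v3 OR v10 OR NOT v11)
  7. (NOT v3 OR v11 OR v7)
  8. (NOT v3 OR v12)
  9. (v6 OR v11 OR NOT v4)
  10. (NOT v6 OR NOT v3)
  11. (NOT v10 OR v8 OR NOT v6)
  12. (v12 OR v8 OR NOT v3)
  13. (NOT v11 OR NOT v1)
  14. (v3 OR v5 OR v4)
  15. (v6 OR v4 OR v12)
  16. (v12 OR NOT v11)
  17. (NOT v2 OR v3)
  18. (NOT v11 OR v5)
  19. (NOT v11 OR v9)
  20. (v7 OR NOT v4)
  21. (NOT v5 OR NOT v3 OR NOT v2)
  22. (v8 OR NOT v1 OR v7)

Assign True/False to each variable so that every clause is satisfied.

v1=False  v2=False  v3=False  v4=True  v5=True  v6=True  v7=True  v8=True  v9=True  v10=True  v11=False  v12=False  v13=True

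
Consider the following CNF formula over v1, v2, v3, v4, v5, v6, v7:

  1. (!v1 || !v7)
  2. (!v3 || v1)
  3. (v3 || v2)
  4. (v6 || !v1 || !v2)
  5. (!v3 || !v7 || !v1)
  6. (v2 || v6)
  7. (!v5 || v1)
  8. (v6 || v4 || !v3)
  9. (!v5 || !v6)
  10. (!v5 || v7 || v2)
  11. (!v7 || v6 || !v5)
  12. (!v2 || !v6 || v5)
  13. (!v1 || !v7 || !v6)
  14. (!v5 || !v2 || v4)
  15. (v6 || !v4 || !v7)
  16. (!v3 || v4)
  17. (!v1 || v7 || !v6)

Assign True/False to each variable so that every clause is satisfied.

v1=F, v2=T, v3=F, v4=F, v5=F, v6=F, v7=T

Check each clause:
  1. (!v1 || !v7) — !v1 is true.
  2. (!v3 || v1) — !v3 is true.
  3. (v3 || v2) — v2 is true.
  4. (!v1 || !v2 || v6) — !v1 is true.
  5. (!v3 || !v1 || !v7) — !v3 is true.
  6. (v6 || v2) — v2 is true.
  7. (v1 || !v5) — !v5 is true.
  8. (v6 || !v3 || v4) — !v3 is true.
  9. (!v6 || !v5) — !v6 is true.
  10. (v2 || !v5 || v7) — v2 is true.
  11. (v6 || !v5 || !v7) — !v5 is true.
  12. (!v2 || !v6 || v5) — !v6 is true.
  13. (!v7 || !v6 || !v1) — !v6 is true.
  14. (!v2 || v4 || !v5) — !v5 is true.
  15. (v6 || !v4 || !v7) — !v4 is true.
  16. (v4 || !v3) — !v3 is true.
  17. (v7 || !v1 || !v6) — !v6 is true.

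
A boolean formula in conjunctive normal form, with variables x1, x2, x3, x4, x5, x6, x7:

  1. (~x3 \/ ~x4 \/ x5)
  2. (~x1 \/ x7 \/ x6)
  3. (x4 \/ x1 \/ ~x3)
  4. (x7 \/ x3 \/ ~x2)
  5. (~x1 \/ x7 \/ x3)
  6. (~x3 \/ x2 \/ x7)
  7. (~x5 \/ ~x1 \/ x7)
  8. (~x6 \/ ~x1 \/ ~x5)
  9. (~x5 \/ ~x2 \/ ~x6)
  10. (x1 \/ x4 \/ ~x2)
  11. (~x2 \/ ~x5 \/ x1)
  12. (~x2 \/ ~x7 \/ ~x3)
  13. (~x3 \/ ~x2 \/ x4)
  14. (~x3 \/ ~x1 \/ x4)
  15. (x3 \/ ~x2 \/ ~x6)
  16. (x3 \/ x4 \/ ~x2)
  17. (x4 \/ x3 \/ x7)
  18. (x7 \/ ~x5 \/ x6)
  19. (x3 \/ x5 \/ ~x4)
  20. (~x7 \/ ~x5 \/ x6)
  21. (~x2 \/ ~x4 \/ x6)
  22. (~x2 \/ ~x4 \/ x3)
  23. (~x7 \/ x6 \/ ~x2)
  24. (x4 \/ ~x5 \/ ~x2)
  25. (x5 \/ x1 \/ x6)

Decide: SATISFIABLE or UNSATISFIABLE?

SATISFIABLE

Set x1 = True and propagate.
Try x2 = False.
The remaining clauses are satisfied by x3 = False, x4 = False, x5 = False, x6 = False, x7 = True.
So x1 = T, x2 = F, x3 = F, x4 = F, x5 = F, x6 = F, x7 = T is a satisfying assignment.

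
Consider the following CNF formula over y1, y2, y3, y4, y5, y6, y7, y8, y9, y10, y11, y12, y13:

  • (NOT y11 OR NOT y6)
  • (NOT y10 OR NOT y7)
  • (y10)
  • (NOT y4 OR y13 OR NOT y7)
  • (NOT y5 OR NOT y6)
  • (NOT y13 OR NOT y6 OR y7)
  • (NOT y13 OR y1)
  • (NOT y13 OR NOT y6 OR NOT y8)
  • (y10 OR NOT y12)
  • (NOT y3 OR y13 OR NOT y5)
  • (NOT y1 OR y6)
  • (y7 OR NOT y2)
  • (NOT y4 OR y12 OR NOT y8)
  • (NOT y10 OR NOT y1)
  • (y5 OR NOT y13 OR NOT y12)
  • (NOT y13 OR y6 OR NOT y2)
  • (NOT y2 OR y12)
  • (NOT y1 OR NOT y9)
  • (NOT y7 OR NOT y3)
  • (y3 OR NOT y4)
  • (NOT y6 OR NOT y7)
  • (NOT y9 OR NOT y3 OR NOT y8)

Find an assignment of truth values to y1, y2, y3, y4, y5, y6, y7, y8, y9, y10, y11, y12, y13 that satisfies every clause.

y1=F  y2=F  y3=F  y4=F  y5=T  y6=F  y7=F  y8=T  y9=T  y10=T  y11=T  y12=T  y13=F

The clause (y10) is unit: y10 must be True.
Unit propagation: (NOT y7) forces y7 = False.
The clause (NOT y2) is unit: y2 must be False.
(NOT y1) is a unit clause, so y1 = False.
(NOT y13) is a unit clause, so y13 = False.
Pure literal: y4 appears only negated; assign y4 = False.
Pure literal: y6 appears only negated; assign y6 = False.
Try y3 = False.
y5, y8, y9, y11, y12 are now unconstrained; take y5 = True, y8 = True, y9 = True, y11 = True, y12 = True.
Every clause has at least one true literal under this assignment.
Check each clause:
  1. (NOT y11 OR NOT y6) — NOT y6 is true.
  2. (NOT y7 OR NOT y10) — NOT y7 is true.
  3. (y10) — y10 is true.
  4. (NOT y4 OR y13 OR NOT y7) — NOT y7 is true.
  5. (NOT y5 OR NOT y6) — NOT y6 is true.
  6. (NOT y13 OR y7 OR NOT y6) — NOT y6 is true.
  7. (NOT y13 OR y1) — NOT y13 is true.
  8. (NOT y6 OR NOT y13 OR NOT y8) — NOT y6 is true.
  9. (NOT y12 OR y10) — y10 is true.
  10. (y13 OR NOT y3 OR NOT y5) — NOT y3 is true.
  11. (y6 OR NOT y1) — NOT y1 is true.
  12. (y7 OR NOT y2) — NOT y2 is true.
  13. (NOT y4 OR y12 OR NOT y8) — y12 is true.
  14. (NOT y1 OR NOT y10) — NOT y1 is true.
  15. (NOT y13 OR NOT y12 OR y5) — NOT y13 is true.
  16. (y6 OR NOT y2 OR NOT y13) — NOT y13 is true.
  17. (NOT y2 OR y12) — y12 is true.
  18. (NOT y1 OR NOT y9) — NOT y1 is true.
  19. (NOT y3 OR NOT y7) — NOT y7 is true.
  20. (NOT y4 OR y3) — NOT y4 is true.
  21. (NOT y7 OR NOT y6) — NOT y7 is true.
  22. (NOT y9 OR NOT y8 OR NOT y3) — NOT y3 is true.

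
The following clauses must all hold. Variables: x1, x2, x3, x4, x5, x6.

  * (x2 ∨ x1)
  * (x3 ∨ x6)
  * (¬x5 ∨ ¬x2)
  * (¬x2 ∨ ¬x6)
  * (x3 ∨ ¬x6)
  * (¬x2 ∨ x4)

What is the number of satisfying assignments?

Split on x2, then x6.
  x2=T, x6=T: a clause becomes empty — 0.
  x2=T, x6=F: remaining (x1,x3,x4,x5) ∈ {(F,T,T,F); (T,T,T,F)} — 2.
  x2=F, x6=T: remaining (x1,x3,x4,x5) ∈ {(T,T,F,F); (T,T,F,T); (T,T,T,F); (T,T,T,T)} — 4.
  x2=F, x6=F: remaining (x1,x3,x4,x5) ∈ {(T,T,F,F); (T,T,F,T); (T,T,T,F); (T,T,T,T)} — 4.
Total: 0 + 2 + 4 + 4 = 10.

10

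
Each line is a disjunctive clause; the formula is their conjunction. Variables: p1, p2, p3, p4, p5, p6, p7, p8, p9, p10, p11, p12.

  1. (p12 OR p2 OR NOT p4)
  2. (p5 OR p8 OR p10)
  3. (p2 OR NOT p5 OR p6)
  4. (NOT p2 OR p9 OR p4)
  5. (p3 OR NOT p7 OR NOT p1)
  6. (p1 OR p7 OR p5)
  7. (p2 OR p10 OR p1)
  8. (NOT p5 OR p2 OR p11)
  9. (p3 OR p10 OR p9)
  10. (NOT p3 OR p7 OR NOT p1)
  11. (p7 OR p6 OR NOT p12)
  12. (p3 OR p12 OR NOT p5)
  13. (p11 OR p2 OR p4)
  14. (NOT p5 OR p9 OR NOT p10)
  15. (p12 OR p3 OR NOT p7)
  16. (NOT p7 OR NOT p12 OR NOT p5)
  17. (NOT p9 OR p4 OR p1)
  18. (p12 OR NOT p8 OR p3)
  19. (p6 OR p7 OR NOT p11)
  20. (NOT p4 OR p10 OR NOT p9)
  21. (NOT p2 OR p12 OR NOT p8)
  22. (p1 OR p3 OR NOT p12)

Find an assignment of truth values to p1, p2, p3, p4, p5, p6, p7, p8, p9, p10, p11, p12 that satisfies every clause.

p1 = T, p2 = T, p3 = T, p4 = T, p5 = F, p6 = T, p7 = T, p8 = T, p9 = F, p10 = F, p11 = F, p12 = T

Pure literal: p6 appears only positively; assign p6 = True.
Branch on p1: take p1 = True.
Branch on p2: take p2 = True.
Try p3 = True.
  then p7 is forced to True.
For the remaining variables, p4 = True, p5 = False, p8 = True, p9 = False, p10 = False, p11 = False, p12 = True works.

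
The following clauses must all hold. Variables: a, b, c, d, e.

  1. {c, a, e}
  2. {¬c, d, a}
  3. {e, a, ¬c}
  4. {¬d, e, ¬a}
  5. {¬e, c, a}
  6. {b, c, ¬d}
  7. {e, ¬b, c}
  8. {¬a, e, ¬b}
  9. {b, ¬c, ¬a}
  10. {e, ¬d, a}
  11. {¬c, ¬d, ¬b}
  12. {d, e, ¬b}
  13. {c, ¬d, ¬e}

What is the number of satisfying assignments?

5

The models are:
  a=F b=F c=T d=T e=T
  a=T b=F c=F d=F e=F
  a=T b=F c=F d=F e=T
  a=T b=T c=F d=F e=T
  a=T b=T c=T d=F e=T
Count: 5.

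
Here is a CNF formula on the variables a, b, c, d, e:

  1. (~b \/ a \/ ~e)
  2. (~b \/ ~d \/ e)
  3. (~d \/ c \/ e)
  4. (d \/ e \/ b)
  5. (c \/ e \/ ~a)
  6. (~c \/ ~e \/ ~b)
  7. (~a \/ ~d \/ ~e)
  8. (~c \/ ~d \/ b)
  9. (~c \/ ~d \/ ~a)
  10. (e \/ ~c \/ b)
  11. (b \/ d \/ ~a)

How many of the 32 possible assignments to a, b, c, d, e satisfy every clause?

7

Case analysis on e and b:
  e=1, b=1: remaining (a,c,d) ∈ {(1,0,0)} — 1.
  e=1, b=0: remaining (a,c,d) ∈ {(0,0,0); (0,0,1); (0,1,0)} — 3.
  e=0, b=1: remaining (a,c,d) ∈ {(0,0,0); (0,1,0); (1,1,0)} — 3.
  e=0, b=0: a clause becomes empty — 0.
Total: 1 + 3 + 3 + 0 = 7.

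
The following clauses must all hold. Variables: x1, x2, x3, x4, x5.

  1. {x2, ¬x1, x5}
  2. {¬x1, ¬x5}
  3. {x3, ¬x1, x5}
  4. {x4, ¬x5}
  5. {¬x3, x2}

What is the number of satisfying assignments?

11

Case analysis on x5 and x1:
  x5=T, x1=T: a clause becomes empty — 0.
  x5=T, x1=F: remaining (x2,x3,x4) ∈ {(F,F,T); (T,F,T); (T,T,T)} — 3.
  x5=F, x1=T: remaining (x2,x3,x4) ∈ {(T,T,F); (T,T,T)} — 2.
  x5=F, x1=F: x4 free; 3 ways for (x2,x3) × 2^1 = 6.
Total: 0 + 3 + 2 + 6 = 11.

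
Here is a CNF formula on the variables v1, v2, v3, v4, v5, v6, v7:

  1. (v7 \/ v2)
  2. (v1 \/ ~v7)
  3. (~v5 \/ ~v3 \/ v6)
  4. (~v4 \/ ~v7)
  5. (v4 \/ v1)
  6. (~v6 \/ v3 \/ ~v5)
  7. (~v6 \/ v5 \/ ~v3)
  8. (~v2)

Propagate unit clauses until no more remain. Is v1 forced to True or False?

True

Unit clause (~v2) sets v2 = False.
(v7 \/ v2): since v2 = False, the clause reduces to (v7). v7 = True.
From (~v7 \/ v1) and v7 = True: v1 = True.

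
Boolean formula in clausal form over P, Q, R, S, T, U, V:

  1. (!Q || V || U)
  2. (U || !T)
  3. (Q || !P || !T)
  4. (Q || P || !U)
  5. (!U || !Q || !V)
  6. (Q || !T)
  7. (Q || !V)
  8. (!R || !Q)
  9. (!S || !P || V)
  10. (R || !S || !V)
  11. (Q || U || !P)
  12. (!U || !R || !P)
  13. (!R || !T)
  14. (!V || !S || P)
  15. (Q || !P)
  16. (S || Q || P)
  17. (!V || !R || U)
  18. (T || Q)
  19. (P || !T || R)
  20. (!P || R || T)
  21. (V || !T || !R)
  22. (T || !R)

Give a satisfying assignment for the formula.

P = F  Q = T  R = F  S = T  T = F  U = T  V = F

Set P = False and propagate.
The remaining clauses are satisfied by Q = True, R = False, S = True, T = False, U = True, V = False.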